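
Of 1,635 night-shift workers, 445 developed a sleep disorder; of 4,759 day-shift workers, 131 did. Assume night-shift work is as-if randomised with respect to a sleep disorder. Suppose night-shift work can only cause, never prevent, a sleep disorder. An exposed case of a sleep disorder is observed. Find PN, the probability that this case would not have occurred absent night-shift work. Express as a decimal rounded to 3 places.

p₁ = P(outcome | exposed) = 445/1635 = 0.27217
p₀ = P(outcome | unexposed) = 131/4759 = 0.027527
Under exogeneity and monotonicity, PN = (p₁ − p₀) / p₁.
PN = (0.27217 − 0.027527) / 0.27217 = 0.24464 / 0.27217 ≈ 0.8989

PN ≈ 0.899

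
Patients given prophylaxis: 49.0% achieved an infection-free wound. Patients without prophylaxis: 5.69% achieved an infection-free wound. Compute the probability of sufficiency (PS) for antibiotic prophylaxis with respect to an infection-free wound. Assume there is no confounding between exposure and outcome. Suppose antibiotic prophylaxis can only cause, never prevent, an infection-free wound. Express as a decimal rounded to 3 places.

PS ≈ 0.459

p₁ = 0.49, p₀ = 0.0569.
Under exogeneity and monotonicity, PS = (p₁ − p₀) / (1 − p₀).
PS = (0.49 − 0.0569) / (1 − 0.0569) = 0.4331 / 0.9431 ≈ 0.4592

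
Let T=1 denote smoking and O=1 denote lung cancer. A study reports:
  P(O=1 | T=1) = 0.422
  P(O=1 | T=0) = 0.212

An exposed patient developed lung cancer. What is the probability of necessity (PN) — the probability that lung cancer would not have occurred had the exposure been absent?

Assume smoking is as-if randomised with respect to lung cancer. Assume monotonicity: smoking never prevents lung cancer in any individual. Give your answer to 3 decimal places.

Let p₁ = 0.422, p₀ = 0.212.
Under exogeneity and monotonicity, PN = (p₁ − p₀) / p₁.
PN = (0.422 − 0.212) / 0.422 = 0.21 / 0.422 ≈ 0.4976

PN ≈ 0.498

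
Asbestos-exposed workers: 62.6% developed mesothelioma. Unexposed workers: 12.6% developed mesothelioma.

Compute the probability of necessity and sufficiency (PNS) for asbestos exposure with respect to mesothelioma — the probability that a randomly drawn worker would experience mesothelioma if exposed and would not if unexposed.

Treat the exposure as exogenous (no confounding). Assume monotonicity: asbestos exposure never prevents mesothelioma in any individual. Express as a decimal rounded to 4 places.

p₁ = 0.626, p₀ = 0.126.
Under exogeneity and monotonicity, PNS = p₁ − p₀.
PNS = 0.626 − 0.126 = 0.5

PNS ≈ 0.5000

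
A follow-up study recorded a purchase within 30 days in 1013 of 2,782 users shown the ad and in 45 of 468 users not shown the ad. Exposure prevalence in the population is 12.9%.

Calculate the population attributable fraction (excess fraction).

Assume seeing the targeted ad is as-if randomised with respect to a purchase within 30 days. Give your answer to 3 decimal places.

PAF ≈ 0.264

p₁ = P(outcome | exposed) = 1013/2782 = 0.36413
p₀ = P(outcome | unexposed) = 45/468 = 0.096154
Overall risk P(Y=1) = π·p₁ + (1−π)·p₀ = 0.129×0.36413 + 0.871×0.096154 = 0.13072.
Under exogeneity, PAF = [P(Y=1) − p₀] / P(Y=1).
PAF = (0.13072 − 0.096154) / 0.13072 ≈ 0.2644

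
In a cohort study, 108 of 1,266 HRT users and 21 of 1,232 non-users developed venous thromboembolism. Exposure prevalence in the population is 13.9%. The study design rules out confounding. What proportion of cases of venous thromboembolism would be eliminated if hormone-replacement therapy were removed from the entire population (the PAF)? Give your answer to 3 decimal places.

PAF ≈ 0.358

p₁ = P(outcome | exposed) = 108/1266 = 0.085308
p₀ = P(outcome | unexposed) = 21/1232 = 0.017045
Overall risk P(Y=1) = π·p₁ + (1−π)·p₀ = 0.139×0.085308 + 0.861×0.017045 = 0.026534.
Under exogeneity, PAF = [P(Y=1) − p₀] / P(Y=1).
PAF = (0.026534 − 0.017045) / 0.026534 ≈ 0.3576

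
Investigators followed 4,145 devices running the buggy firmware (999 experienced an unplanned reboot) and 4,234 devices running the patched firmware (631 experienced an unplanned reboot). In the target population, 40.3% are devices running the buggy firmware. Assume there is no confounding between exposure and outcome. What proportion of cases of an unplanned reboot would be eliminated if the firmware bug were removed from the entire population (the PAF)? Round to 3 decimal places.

PAF ≈ 0.199

p₁ = P(outcome | exposed) = 999/4145 = 0.24101
p₀ = P(outcome | unexposed) = 631/4234 = 0.14903
Overall risk P(Y=1) = π·p₁ + (1−π)·p₀ = 0.403×0.24101 + 0.597×0.14903 = 0.1861.
Under exogeneity, PAF = [P(Y=1) − p₀] / P(Y=1).
PAF = (0.1861 − 0.14903) / 0.1861 ≈ 0.1992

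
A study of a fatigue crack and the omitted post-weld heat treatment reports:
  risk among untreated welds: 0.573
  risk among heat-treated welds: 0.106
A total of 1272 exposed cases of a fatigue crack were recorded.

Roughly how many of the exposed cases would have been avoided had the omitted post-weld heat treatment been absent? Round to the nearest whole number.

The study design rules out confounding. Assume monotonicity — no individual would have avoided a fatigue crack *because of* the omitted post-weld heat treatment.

Let p₁ = 0.573, p₀ = 0.106.
PN = (p₁ − p₀)/p₁ = (0.573 − 0.106) / 0.573 ≈ 0.81501.
Attributable cases ≈ PN × (exposed cases) = 0.81501 × 1272 ≈ 1036.69.

about 1037 cases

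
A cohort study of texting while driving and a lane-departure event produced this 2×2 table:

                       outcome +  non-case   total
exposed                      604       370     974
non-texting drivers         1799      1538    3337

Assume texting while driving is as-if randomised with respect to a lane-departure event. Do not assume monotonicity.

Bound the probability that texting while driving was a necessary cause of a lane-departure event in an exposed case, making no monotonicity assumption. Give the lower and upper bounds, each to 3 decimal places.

0.131 ≤ PN ≤ 0.743

p₁ = P(outcome | exposed) = 604/974 = 0.62012
p₀ = P(outcome | unexposed) = 1799/3337 = 0.53911
Under exogeneity alone the bounds on PN are max{0,(p₁−p₀)/p₁} ≤ PN ≤ min{1,(1−p₀)/p₁}.
  lower = (p₁ − p₀)/p₁ = 0.081016 / 0.62012 ≈ 0.1306
  upper = min{1, (1 − p₀)/p₁} = 0.46089 / 0.62012 ≈ 0.7432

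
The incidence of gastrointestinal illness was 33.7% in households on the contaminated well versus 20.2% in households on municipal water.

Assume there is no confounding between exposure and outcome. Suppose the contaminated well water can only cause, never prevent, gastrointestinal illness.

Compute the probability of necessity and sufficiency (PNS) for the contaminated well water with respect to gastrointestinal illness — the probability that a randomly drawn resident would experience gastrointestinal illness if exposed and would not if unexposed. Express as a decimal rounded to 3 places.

PNS ≈ 0.135

p₁ = 0.337, p₀ = 0.202.
Under exogeneity and monotonicity, PNS = p₁ − p₀.
PNS = 0.337 − 0.202 = 0.135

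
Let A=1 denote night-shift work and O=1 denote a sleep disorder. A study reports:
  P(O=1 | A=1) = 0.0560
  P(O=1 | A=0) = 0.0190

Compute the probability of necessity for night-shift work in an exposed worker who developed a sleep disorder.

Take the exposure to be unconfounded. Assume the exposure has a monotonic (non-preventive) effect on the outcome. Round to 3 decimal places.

Let p₁ = 0.056, p₀ = 0.019.
Under exogeneity and monotonicity, PN = (p₁ − p₀) / p₁.
PN = (0.056 − 0.019) / 0.056 = 0.037 / 0.056 ≈ 0.6607

PN ≈ 0.661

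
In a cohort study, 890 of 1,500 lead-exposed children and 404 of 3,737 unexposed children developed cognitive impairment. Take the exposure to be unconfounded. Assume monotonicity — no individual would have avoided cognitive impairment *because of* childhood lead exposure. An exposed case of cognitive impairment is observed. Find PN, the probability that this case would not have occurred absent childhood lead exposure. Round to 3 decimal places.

PN ≈ 0.818

p₁ = P(outcome | exposed) = 890/1500 = 0.59333
p₀ = P(outcome | unexposed) = 404/3737 = 0.10811
Under exogeneity and monotonicity, PN = (p₁ − p₀) / p₁.
PN = (0.59333 − 0.10811) / 0.59333 = 0.48523 / 0.59333 ≈ 0.8178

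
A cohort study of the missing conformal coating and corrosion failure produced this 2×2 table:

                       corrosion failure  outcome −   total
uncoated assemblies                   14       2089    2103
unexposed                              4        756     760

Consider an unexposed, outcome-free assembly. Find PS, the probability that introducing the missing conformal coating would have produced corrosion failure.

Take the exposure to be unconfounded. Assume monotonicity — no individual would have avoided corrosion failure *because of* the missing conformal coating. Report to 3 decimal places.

PS ≈ 0.001

p₁ = P(outcome | exposed) = 14/2103 = 0.0066572
p₀ = P(outcome | unexposed) = 4/760 = 0.0052632
Under exogeneity and monotonicity, PS = (p₁ − p₀)/(1 − p₀).
PS = (0.0066572 − 0.0052632) / 0.99474 ≈ 0.0014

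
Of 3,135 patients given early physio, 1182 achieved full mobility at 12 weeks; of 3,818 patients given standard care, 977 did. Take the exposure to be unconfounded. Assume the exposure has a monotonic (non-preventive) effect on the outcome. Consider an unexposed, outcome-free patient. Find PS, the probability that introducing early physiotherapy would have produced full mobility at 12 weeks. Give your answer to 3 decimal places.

PS ≈ 0.163

p₁ = P(outcome | exposed) = 1182/3135 = 0.37703
p₀ = P(outcome | unexposed) = 977/3818 = 0.25589
Under exogeneity and monotonicity, PS = (p₁ − p₀) / (1 − p₀).
PS = (0.37703 − 0.25589) / (1 − 0.25589) = 0.12114 / 0.74411 ≈ 0.1628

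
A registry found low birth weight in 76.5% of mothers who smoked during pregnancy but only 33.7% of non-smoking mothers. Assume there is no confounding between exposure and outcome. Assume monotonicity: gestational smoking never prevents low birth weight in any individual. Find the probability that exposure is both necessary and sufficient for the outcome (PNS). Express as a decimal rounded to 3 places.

PNS ≈ 0.428

p₁ = 0.765, p₀ = 0.337.
Under exogeneity and monotonicity, PNS = p₁ − p₀.
PNS = 0.765 − 0.337 = 0.428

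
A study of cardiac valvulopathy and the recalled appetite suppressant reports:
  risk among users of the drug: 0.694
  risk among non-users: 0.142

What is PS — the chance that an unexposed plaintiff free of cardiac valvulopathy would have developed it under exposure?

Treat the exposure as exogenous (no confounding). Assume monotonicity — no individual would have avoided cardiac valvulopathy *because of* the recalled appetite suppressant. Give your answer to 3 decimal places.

PS ≈ 0.643

Let p₁ = 0.694, p₀ = 0.142.
Under exogeneity and monotonicity, PS = (p₁ − p₀) / (1 − p₀).
PS = (0.694 − 0.142) / (1 − 0.142) = 0.552 / 0.858 ≈ 0.6434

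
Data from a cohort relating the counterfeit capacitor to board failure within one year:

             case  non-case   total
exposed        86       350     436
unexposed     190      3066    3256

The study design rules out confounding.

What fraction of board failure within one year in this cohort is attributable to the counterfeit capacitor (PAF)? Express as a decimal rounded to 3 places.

p₁ = P(outcome | exposed) = 86/436 = 0.19725
p₀ = P(outcome | unexposed) = 190/3256 = 0.058354
Exposure prevalence π = 436/3692 = 0.11809; overall risk P(Y=1) = 0.074756.
Under exogeneity, PAF = [P(Y=1) − p₀]/P(Y=1).
PAF = (0.074756 − 0.058354) / 0.074756 ≈ 0.2194

PAF ≈ 0.219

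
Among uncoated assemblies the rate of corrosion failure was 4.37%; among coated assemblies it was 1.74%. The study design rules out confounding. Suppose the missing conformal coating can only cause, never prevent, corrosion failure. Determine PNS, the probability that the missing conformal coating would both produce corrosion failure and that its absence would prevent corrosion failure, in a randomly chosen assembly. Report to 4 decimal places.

PNS ≈ 0.0263

p₁ = 0.0437, p₀ = 0.0174.
Under exogeneity and monotonicity, PNS = p₁ − p₀.
PNS = 0.0437 − 0.0174 = 0.0263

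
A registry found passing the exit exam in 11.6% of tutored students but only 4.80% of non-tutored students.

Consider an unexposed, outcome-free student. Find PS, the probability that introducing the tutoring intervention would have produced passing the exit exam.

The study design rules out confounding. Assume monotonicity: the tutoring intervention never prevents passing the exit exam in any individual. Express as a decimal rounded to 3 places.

PS ≈ 0.071

p₁ = 0.116, p₀ = 0.048.
Under exogeneity and monotonicity, PS = (p₁ − p₀) / (1 − p₀).
PS = (0.116 − 0.048) / (1 − 0.048) = 0.068 / 0.952 ≈ 0.0714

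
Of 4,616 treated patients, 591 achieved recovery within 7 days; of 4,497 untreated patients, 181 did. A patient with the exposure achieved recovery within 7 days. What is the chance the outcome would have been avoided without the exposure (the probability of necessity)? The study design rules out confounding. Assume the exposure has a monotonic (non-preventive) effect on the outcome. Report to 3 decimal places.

PN ≈ 0.686

p₁ = P(outcome | exposed) = 591/4616 = 0.12803
p₀ = P(outcome | unexposed) = 181/4497 = 0.040249
Under exogeneity and monotonicity, PN = (p₁ − p₀) / p₁.
PN = (0.12803 − 0.040249) / 0.12803 = 0.087784 / 0.12803 ≈ 0.6856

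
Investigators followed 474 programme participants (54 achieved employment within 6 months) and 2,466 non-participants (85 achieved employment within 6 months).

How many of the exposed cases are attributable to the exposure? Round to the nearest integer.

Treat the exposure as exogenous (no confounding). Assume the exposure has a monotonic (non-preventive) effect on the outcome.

p₁ = P(outcome | exposed) = 54/474 = 0.11392
p₀ = P(outcome | unexposed) = 85/2466 = 0.034469
PN = (p₁ − p₀)/p₁ = (0.11392 − 0.034469) / 0.11392 ≈ 0.69744.
Attributable cases ≈ PN × (exposed cases) = 0.69744 × 54 ≈ 37.66.

about 38 cases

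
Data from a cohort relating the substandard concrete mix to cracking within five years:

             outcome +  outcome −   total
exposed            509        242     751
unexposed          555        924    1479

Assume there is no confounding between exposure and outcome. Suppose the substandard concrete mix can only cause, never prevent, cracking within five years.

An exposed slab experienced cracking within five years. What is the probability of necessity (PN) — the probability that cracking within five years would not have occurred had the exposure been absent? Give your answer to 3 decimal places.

p₁ = P(outcome | exposed) = 509/751 = 0.67776
p₀ = P(outcome | unexposed) = 555/1479 = 0.37525
Under exogeneity and monotonicity, PN = (p₁ − p₀)/p₁.
PN = (0.67776 − 0.37525) / 0.67776 ≈ 0.4463

PN ≈ 0.446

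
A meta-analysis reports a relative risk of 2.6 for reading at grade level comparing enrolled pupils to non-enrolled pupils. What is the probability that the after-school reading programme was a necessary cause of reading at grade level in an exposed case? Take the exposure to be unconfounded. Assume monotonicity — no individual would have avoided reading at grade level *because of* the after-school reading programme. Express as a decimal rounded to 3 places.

Under exogeneity and monotonicity, PN = (RR − 1) / RR = 1 − 1/RR.
PN = (2.6 − 1) / 2.6 = 1.6 / 2.6 ≈ 0.6154

PN ≈ 0.615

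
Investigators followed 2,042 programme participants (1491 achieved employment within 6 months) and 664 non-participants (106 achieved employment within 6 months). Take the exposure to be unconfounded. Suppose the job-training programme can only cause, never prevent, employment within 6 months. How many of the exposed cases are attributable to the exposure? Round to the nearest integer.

about 1165 cases

p₁ = P(outcome | exposed) = 1491/2042 = 0.73017
p₀ = P(outcome | unexposed) = 106/664 = 0.15964
PN = (p₁ − p₀)/p₁ = (0.73017 − 0.15964) / 0.73017 ≈ 0.78137.
Attributable cases ≈ PN × (exposed cases) = 0.78137 × 1491 ≈ 1165.02.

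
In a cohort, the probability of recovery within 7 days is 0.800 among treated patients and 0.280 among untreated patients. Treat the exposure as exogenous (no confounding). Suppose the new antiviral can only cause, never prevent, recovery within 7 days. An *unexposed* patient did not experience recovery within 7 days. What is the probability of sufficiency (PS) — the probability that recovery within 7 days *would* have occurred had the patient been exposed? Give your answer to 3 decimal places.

PS ≈ 0.722

Let p₁ = 0.8, p₀ = 0.28.
Under exogeneity and monotonicity, PS = (p₁ − p₀) / (1 − p₀).
PS = (0.8 − 0.28) / (1 − 0.28) = 0.52 / 0.72 ≈ 0.7222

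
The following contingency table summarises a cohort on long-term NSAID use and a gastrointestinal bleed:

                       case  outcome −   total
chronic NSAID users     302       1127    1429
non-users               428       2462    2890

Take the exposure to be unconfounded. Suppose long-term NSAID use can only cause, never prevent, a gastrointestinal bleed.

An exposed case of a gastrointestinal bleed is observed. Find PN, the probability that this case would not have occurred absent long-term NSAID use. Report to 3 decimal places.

PN ≈ 0.299

p₁ = P(outcome | exposed) = 302/1429 = 0.21134
p₀ = P(outcome | unexposed) = 428/2890 = 0.1481
Under exogeneity and monotonicity, PN = (p₁ − p₀) / p₁.
PN = (0.21134 − 0.1481) / 0.21134 = 0.06324 / 0.21134 ≈ 0.2992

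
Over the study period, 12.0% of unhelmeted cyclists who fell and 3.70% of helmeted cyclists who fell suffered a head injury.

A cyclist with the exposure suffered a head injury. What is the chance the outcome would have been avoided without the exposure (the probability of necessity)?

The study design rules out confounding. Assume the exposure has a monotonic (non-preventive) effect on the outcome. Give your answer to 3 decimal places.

p₁ = 0.12, p₀ = 0.037.
Under exogeneity and monotonicity, PN = (p₁ − p₀) / p₁.
PN = (0.12 − 0.037) / 0.12 = 0.083 / 0.12 ≈ 0.6917

PN ≈ 0.692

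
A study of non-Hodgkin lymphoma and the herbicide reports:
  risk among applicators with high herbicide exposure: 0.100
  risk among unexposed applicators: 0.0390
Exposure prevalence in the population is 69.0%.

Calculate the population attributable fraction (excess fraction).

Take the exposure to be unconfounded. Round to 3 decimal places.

PAF ≈ 0.519

Let p₁ = 0.1, p₀ = 0.039.
Overall risk P(Y=1) = π·p₁ + (1−π)·p₀ = 0.69×0.1 + 0.31×0.039 = 0.08109.
Under exogeneity, PAF = [P(Y=1) − p₀] / P(Y=1).
PAF = (0.08109 − 0.039) / 0.08109 ≈ 0.5191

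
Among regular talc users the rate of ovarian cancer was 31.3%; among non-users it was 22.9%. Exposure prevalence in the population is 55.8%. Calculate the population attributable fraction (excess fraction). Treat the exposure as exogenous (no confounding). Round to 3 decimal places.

PAF ≈ 0.170

p₁ = 0.313, p₀ = 0.229.
Overall risk P(Y=1) = π·p₁ + (1−π)·p₀ = 0.558×0.313 + 0.442×0.229 = 0.27587.
Under exogeneity, PAF = [P(Y=1) − p₀] / P(Y=1).
PAF = (0.27587 − 0.229) / 0.27587 ≈ 0.1699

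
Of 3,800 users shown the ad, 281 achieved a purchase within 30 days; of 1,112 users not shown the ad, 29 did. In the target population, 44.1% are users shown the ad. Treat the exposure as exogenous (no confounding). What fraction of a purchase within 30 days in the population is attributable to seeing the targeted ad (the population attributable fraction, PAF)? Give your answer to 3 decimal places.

PAF ≈ 0.447

p₁ = P(outcome | exposed) = 281/3800 = 0.073947
p₀ = P(outcome | unexposed) = 29/1112 = 0.026079
Overall risk P(Y=1) = π·p₁ + (1−π)·p₀ = 0.441×0.073947 + 0.559×0.026079 = 0.047189.
Under exogeneity, PAF = [P(Y=1) − p₀] / P(Y=1).
PAF = (0.047189 − 0.026079) / 0.047189 ≈ 0.4473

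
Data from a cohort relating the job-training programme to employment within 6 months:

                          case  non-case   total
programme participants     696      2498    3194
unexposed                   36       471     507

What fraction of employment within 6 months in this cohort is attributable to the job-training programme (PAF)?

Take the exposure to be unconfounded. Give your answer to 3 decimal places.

p₁ = P(outcome | exposed) = 696/3194 = 0.21791
p₀ = P(outcome | unexposed) = 36/507 = 0.071006
Exposure prevalence π = 3194/3701 = 0.86301; overall risk P(Y=1) = 0.19778.
Under exogeneity, PAF = [P(Y=1) − p₀]/P(Y=1).
PAF = (0.19778 − 0.071006) / 0.19778 ≈ 0.6410

PAF ≈ 0.641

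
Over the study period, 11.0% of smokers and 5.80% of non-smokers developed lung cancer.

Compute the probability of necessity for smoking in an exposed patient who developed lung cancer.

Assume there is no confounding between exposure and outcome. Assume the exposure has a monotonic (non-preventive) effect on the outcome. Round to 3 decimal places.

p₁ = 0.11, p₀ = 0.058.
Under exogeneity and monotonicity, PN = (p₁ − p₀) / p₁.
PN = (0.11 − 0.058) / 0.11 = 0.052 / 0.11 ≈ 0.4727

PN ≈ 0.473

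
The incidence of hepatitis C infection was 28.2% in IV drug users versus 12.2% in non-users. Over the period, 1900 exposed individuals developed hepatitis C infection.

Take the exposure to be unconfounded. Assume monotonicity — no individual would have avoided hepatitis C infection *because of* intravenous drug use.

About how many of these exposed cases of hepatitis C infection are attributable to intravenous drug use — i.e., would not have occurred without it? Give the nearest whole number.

p₁ = 0.282, p₀ = 0.122.
PN = (p₁ − p₀)/p₁ = (0.282 − 0.122) / 0.282 ≈ 0.56738.
Attributable cases ≈ PN × (exposed cases) = 0.56738 × 1900 ≈ 1078.01.

about 1078 cases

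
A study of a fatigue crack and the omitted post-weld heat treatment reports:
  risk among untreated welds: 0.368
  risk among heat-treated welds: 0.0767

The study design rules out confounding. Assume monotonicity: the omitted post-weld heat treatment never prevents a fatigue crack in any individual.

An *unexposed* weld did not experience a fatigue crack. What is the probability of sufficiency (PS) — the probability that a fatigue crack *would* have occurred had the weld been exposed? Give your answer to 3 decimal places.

PS ≈ 0.315

Let p₁ = 0.368, p₀ = 0.0767.
Under exogeneity and monotonicity, PS = (p₁ − p₀) / (1 − p₀).
PS = (0.368 − 0.0767) / (1 − 0.0767) = 0.2913 / 0.9233 ≈ 0.3155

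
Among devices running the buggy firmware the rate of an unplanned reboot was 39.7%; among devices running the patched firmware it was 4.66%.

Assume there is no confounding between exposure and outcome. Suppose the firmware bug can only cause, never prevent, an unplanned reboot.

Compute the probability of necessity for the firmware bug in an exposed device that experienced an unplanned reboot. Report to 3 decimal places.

PN ≈ 0.883

p₁ = 0.397, p₀ = 0.0466.
Under exogeneity and monotonicity, PN = (p₁ − p₀) / p₁.
PN = (0.397 − 0.0466) / 0.397 = 0.3504 / 0.397 ≈ 0.8826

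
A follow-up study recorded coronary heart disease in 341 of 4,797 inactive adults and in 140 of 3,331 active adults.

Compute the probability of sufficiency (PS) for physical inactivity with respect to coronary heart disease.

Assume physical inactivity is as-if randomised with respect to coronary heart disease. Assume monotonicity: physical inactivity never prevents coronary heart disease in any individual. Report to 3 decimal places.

p₁ = P(outcome | exposed) = 341/4797 = 0.071086
p₀ = P(outcome | unexposed) = 140/3331 = 0.042029
Under exogeneity and monotonicity, PS = (p₁ − p₀) / (1 − p₀).
PS = (0.071086 − 0.042029) / (1 − 0.042029) = 0.029057 / 0.95797 ≈ 0.0303

PS ≈ 0.030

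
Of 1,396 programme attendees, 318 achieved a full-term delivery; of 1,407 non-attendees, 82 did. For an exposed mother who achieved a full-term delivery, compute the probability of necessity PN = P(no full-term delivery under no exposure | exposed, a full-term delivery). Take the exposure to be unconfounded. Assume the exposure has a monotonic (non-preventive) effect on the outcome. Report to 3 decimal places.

p₁ = P(outcome | exposed) = 318/1396 = 0.22779
p₀ = P(outcome | unexposed) = 82/1407 = 0.05828
Under exogeneity and monotonicity, PN = (p₁ − p₀) / p₁.
PN = (0.22779 − 0.05828) / 0.22779 = 0.16951 / 0.22779 ≈ 0.7442

PN ≈ 0.744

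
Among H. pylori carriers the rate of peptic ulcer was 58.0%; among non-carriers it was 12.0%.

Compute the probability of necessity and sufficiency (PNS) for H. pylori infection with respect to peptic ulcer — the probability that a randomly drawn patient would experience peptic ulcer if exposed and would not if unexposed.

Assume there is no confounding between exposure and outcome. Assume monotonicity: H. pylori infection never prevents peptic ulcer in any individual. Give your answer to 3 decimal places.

PNS ≈ 0.460

p₁ = 0.58, p₀ = 0.12.
Under exogeneity and monotonicity, PNS = p₁ − p₀.
PNS = 0.58 − 0.12 = 0.46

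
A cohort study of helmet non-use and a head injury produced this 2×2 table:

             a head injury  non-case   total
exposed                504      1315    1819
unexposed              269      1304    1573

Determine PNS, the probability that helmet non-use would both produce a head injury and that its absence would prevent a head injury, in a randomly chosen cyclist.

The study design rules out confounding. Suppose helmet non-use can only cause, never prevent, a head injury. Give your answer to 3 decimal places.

PNS ≈ 0.106

p₁ = P(outcome | exposed) = 504/1819 = 0.27708
p₀ = P(outcome | unexposed) = 269/1573 = 0.17101
Under exogeneity and monotonicity, PNS = p₁ − p₀.
PNS = 0.27708 − 0.17101 = 0.10606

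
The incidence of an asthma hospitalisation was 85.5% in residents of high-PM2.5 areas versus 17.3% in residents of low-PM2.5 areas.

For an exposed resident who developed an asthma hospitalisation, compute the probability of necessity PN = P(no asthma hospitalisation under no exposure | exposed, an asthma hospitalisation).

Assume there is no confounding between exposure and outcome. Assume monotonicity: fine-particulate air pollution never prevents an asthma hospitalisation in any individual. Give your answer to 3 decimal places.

p₁ = 0.855, p₀ = 0.173.
Under exogeneity and monotonicity, PN = (p₁ − p₀) / p₁.
PN = (0.855 − 0.173) / 0.855 = 0.682 / 0.855 ≈ 0.7977

PN ≈ 0.798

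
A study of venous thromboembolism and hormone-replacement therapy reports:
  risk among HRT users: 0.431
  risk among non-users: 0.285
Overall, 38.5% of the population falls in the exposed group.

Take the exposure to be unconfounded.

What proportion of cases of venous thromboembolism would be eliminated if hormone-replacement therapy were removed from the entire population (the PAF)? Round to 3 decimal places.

PAF ≈ 0.165

Let p₁ = 0.431, p₀ = 0.285.
Overall risk P(Y=1) = π·p₁ + (1−π)·p₀ = 0.385×0.431 + 0.615×0.285 = 0.34121.
Under exogeneity, PAF = [P(Y=1) − p₀] / P(Y=1).
PAF = (0.34121 − 0.285) / 0.34121 ≈ 0.1647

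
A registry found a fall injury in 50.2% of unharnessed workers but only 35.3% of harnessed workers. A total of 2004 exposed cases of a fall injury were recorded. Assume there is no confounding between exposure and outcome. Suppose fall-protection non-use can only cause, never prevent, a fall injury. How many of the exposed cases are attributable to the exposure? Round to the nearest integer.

p₁ = 0.502, p₀ = 0.353.
PN = (p₁ − p₀)/p₁ = (0.502 − 0.353) / 0.502 ≈ 0.29681.
Attributable cases ≈ PN × (exposed cases) = 0.29681 × 2004 ≈ 594.81.

about 595 cases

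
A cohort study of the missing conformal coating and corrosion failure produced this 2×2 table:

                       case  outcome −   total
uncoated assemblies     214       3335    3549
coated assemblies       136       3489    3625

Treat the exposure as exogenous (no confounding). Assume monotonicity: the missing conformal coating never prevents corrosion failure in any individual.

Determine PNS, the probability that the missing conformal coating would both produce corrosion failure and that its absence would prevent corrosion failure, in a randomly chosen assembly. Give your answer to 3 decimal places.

PNS ≈ 0.023

p₁ = P(outcome | exposed) = 214/3549 = 0.060299
p₀ = P(outcome | unexposed) = 136/3625 = 0.037517
Under exogeneity and monotonicity, PNS = p₁ − p₀.
PNS = 0.060299 − 0.037517 = 0.022781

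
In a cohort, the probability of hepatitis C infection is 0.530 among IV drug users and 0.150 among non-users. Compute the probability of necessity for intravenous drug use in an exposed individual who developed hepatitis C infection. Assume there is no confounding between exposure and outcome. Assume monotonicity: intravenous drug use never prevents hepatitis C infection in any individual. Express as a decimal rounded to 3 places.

PN ≈ 0.717

Let p₁ = 0.53, p₀ = 0.15.
Under exogeneity and monotonicity, PN = (p₁ − p₀) / p₁.
PN = (0.53 − 0.15) / 0.53 = 0.38 / 0.53 ≈ 0.7170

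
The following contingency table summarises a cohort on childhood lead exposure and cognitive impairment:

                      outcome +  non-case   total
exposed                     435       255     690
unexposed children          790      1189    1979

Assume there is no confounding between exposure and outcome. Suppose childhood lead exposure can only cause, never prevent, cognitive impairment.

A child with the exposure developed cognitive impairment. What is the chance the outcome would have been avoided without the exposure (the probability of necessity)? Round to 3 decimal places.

PN ≈ 0.367

p₁ = P(outcome | exposed) = 435/690 = 0.63043
p₀ = P(outcome | unexposed) = 790/1979 = 0.39919
Under exogeneity and monotonicity, PN = (p₁ − p₀) / p₁.
PN = (0.63043 − 0.39919) / 0.63043 = 0.23124 / 0.63043 ≈ 0.3668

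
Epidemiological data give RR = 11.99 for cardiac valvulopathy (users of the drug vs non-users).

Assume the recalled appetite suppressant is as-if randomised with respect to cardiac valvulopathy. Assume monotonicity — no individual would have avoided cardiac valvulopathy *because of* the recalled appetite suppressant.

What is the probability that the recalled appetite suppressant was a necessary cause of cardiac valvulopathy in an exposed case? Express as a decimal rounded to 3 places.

PN ≈ 0.917

Under exogeneity and monotonicity, PN = (RR − 1) / RR = 1 − 1/RR.
PN = (11.99 − 1) / 11.99 = 10.99 / 11.99 ≈ 0.9166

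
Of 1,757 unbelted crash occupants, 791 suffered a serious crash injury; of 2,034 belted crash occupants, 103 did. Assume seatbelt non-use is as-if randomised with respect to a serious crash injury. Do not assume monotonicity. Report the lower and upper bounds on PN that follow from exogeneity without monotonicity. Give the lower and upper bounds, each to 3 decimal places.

0.888 ≤ PN ≤ 1.000

p₁ = P(outcome | exposed) = 791/1757 = 0.4502
p₀ = P(outcome | unexposed) = 103/2034 = 0.050639
Under exogeneity alone the bounds on PN are max{0,(p₁−p₀)/p₁} ≤ PN ≤ min{1,(1−p₀)/p₁}.
  lower = (p₁ − p₀)/p₁ = 0.39956 / 0.4502 ≈ 0.8875
  upper = min{1, (1 − p₀)/p₁} = 0.94936 / 0.4502 ≈ 2.1088 → capped at 1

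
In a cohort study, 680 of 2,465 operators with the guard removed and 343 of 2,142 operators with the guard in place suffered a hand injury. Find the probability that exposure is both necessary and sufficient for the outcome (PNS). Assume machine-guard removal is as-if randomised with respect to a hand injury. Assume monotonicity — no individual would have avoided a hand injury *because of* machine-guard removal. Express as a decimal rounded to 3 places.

PNS ≈ 0.116

p₁ = P(outcome | exposed) = 680/2465 = 0.27586
p₀ = P(outcome | unexposed) = 343/2142 = 0.16013
Under exogeneity and monotonicity, PNS = p₁ − p₀.
PNS = 0.27586 − 0.16013 = 0.11573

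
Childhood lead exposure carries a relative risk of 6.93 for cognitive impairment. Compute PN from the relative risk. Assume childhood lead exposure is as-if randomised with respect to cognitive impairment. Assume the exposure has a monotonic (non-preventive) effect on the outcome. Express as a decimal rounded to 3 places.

PN ≈ 0.856

Under exogeneity and monotonicity, PN = (RR − 1) / RR = 1 − 1/RR.
PN = (6.93 − 1) / 6.93 = 5.93 / 6.93 ≈ 0.8557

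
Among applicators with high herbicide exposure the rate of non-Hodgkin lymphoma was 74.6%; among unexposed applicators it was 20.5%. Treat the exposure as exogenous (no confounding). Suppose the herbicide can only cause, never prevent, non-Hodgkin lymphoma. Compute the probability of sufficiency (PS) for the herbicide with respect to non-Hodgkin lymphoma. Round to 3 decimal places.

p₁ = 0.746, p₀ = 0.205.
Under exogeneity and monotonicity, PS = (p₁ − p₀) / (1 − p₀).
PS = (0.746 − 0.205) / (1 − 0.205) = 0.541 / 0.795 ≈ 0.6805

PS ≈ 0.681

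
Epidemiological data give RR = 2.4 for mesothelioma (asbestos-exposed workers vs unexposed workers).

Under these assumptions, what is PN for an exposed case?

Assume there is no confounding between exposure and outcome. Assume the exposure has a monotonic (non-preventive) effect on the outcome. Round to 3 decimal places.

PN ≈ 0.583

Under exogeneity and monotonicity, PN = (RR − 1) / RR = 1 − 1/RR.
PN = (2.4 − 1) / 2.4 = 1.4 / 2.4 ≈ 0.5833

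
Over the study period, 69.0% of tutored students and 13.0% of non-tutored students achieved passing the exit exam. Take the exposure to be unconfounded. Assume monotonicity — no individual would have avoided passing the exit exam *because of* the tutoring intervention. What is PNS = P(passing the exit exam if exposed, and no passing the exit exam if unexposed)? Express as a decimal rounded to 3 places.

p₁ = 0.69, p₀ = 0.13.
Under exogeneity and monotonicity, PNS = p₁ − p₀.
PNS = 0.69 − 0.13 = 0.56

PNS ≈ 0.560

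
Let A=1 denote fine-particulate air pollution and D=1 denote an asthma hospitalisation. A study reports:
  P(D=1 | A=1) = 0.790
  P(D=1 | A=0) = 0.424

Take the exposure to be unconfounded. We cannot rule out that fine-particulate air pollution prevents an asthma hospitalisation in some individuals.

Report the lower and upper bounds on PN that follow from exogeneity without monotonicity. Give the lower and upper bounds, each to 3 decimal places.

0.463 ≤ PN ≤ 0.729

Let p₁ = 0.79, p₀ = 0.424.
Under exogeneity alone the bounds on PN are max{0,(p₁−p₀)/p₁} ≤ PN ≤ min{1,(1−p₀)/p₁}.
  lower = (p₁ − p₀)/p₁ = 0.366 / 0.79 ≈ 0.4633
  upper = min{1, (1 − p₀)/p₁} = 0.576 / 0.79 ≈ 0.7291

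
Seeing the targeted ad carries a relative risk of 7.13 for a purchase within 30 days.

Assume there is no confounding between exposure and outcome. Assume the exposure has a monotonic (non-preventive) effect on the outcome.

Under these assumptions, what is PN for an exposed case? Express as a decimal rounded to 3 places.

PN ≈ 0.860

Under exogeneity and monotonicity, PN = (RR − 1) / RR = 1 − 1/RR.
PN = (7.13 − 1) / 7.13 = 6.13 / 7.13 ≈ 0.8597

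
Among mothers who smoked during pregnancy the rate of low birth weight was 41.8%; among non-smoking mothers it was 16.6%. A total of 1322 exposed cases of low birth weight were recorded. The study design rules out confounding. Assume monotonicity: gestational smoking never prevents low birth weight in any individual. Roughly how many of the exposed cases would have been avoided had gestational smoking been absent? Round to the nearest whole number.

about 797 cases

p₁ = 0.418, p₀ = 0.166.
PN = (p₁ − p₀)/p₁ = (0.418 − 0.166) / 0.418 ≈ 0.60287.
Attributable cases ≈ PN × (exposed cases) = 0.60287 × 1322 ≈ 797.00.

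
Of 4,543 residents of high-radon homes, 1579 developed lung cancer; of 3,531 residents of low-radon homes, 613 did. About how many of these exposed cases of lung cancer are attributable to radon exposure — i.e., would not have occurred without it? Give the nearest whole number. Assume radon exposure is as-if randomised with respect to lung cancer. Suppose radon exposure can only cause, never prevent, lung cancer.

about 790 cases

p₁ = P(outcome | exposed) = 1579/4543 = 0.34757
p₀ = P(outcome | unexposed) = 613/3531 = 0.17361
PN = (p₁ − p₀)/p₁ = (0.34757 − 0.17361) / 0.34757 ≈ 0.50051.
Attributable cases ≈ PN × (exposed cases) = 0.50051 × 1579 ≈ 790.31.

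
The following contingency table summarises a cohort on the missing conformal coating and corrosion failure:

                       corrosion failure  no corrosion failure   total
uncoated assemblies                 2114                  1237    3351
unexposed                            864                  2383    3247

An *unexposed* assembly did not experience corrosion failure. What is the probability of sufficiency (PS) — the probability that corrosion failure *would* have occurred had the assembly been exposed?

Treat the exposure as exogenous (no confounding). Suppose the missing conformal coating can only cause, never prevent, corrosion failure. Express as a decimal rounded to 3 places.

PS ≈ 0.497

p₁ = P(outcome | exposed) = 2114/3351 = 0.63086
p₀ = P(outcome | unexposed) = 864/3247 = 0.26609
Under exogeneity and monotonicity, PS = (p₁ − p₀) / (1 − p₀).
PS = (0.63086 − 0.26609) / (1 − 0.26609) = 0.36476 / 0.73391 ≈ 0.4970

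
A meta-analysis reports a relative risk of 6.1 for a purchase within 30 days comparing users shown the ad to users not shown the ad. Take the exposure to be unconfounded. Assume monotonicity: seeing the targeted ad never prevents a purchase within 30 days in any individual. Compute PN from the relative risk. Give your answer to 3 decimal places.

PN ≈ 0.836

Under exogeneity and monotonicity, PN = (RR − 1) / RR = 1 − 1/RR.
PN = (6.1 − 1) / 6.1 = 5.1 / 6.1 ≈ 0.8361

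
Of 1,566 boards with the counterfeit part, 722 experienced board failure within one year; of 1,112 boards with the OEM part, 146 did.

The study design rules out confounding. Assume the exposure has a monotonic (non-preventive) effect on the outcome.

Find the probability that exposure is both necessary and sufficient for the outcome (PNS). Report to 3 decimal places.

p₁ = P(outcome | exposed) = 722/1566 = 0.46105
p₀ = P(outcome | unexposed) = 146/1112 = 0.13129
Under exogeneity and monotonicity, PNS = p₁ − p₀.
PNS = 0.46105 − 0.13129 = 0.32975

PNS ≈ 0.330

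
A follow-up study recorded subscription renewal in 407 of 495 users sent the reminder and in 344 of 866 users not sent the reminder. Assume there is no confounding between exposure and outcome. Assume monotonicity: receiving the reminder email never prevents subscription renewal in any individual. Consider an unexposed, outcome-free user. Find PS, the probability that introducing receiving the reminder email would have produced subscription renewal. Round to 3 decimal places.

p₁ = P(outcome | exposed) = 407/495 = 0.82222
p₀ = P(outcome | unexposed) = 344/866 = 0.39723
Under exogeneity and monotonicity, PS = (p₁ − p₀) / (1 − p₀).
PS = (0.82222 − 0.39723) / (1 − 0.39723) = 0.42499 / 0.60277 ≈ 0.7051

PS ≈ 0.705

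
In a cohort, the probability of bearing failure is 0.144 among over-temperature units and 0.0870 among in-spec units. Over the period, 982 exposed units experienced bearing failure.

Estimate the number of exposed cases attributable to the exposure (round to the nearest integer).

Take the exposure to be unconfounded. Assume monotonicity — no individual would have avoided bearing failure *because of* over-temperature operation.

Let p₁ = 0.144, p₀ = 0.087.
PN = (p₁ − p₀)/p₁ = (0.144 − 0.087) / 0.144 ≈ 0.39583.
Attributable cases ≈ PN × (exposed cases) = 0.39583 × 982 ≈ 388.71.

about 389 cases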